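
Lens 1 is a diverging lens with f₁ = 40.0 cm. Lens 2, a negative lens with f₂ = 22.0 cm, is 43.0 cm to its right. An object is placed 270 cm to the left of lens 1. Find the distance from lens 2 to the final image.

17.2 cm

Lens 1 is diverging, so f₁ = −40.0 cm.
Lens 1: 1/d_i1 = 1/f₁ − 1/d_o1 = 1/(-40.0) − 1/(270) = -0.02870, so d_i1 = -34.84 cm.
The intermediate image is 34.84 cm to the left of lens 1 (virtual), which is 43.0 − (-34.84) = 77.84 cm to the left of lens 2, so d_o2 = +77.84 cm.
Lens 2 is diverging, so f₂ = −22.0 cm.
Lens 2: 1/d_i2 = 1/f₂ − 1/d_o2 = 1/(-22.0) − 1/(77.84) = -0.05830, so d_i2 = -17.2 cm.
The final image is virtual, 17.2 cm to the left of lens 2 (overall magnification ≈ 0.028).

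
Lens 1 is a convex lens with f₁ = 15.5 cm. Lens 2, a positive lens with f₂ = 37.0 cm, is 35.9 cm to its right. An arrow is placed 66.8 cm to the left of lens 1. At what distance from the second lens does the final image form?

27.3 cm

Lens 1: 1/d_i1 = 1/f₁ − 1/d_o1 = 1/(15.5) − 1/(66.8) = 0.04955, so d_i1 = 20.18 cm.
The intermediate image is 20.18 cm to the right of lens 1, which is 35.9 − (20.18) = 15.72 cm to the left of lens 2, so d_o2 = +15.72 cm.
Lens 2: 1/d_i2 = 1/f₂ − 1/d_o2 = 1/(37.0) − 1/(15.72) = -0.03659, so d_i2 = -27.3 cm.
The final image is virtual, 27.3 cm to the left of lens 2 (overall magnification ≈ -0.53).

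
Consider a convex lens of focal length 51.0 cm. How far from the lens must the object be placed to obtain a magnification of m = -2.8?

m = −d_i/d_o ⇒ d_i = −m·d_o.
1/f = 1/d_o + 1/d_i = 1/d_o − 1/(m·d_o) = (1 − 1/m)/d_o, so d_o = f(1 − 1/m) = (51.00)(1 − 1/(-2.8)) = 69.2 cm.

69.2 cm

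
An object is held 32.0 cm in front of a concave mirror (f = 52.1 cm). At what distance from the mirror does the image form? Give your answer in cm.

82.9 cm

Mirror equation: 1/s_i = 1/f − 1/s_o = 1/(52.10) − 1/(32.0) = 0.01919 − 0.03125 = -0.01206, so s_i = -82.9 cm.
The image is virtual, upright and enlarged, behind the mirror.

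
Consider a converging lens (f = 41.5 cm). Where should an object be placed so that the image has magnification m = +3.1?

m = −d_i/d_o ⇒ d_i = −m·d_o.
1/f = 1/d_o + 1/d_i = 1/d_o − 1/(m·d_o) = (1 − 1/m)/d_o, so d_o = f(1 − 1/m) = (41.50)(1 − 1/(+3.1)) = 28.1 cm.

28.1 cm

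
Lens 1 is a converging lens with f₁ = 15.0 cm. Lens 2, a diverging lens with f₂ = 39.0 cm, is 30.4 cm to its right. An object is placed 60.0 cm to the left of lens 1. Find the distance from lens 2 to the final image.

Lens 1: 1/d_i1 = 1/f₁ − 1/d_o1 = 1/(15.0) − 1/(60.0) = 0.05000, so d_i1 = 20.00 cm.
The intermediate image is 20.00 cm to the right of lens 1, which is 30.4 − (20.00) = 10.40 cm to the left of lens 2, so d_o2 = +10.40 cm.
Lens 2 is diverging, so f₂ = −39.0 cm.
Lens 2: 1/d_i2 = 1/f₂ − 1/d_o2 = 1/(-39.0) − 1/(10.40) = -0.1218, so d_i2 = -8.21 cm.
The final image is virtual, 8.21 cm to the left of lens 2 (overall magnification ≈ -0.26).

8.21 cm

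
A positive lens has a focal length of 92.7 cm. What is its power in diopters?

P = +1.08 D

f = 92.7 cm = 0.927 m.
P = 1/f = 1/(0.927 m) = +1.08 D.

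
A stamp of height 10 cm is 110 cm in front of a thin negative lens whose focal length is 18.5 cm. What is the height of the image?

For a negative lens, f = -18.5 cm.
1/d_i = 1/f − 1/d_o = 1/(-18.50) − 1/(110) = -0.06314, so d_i = -15.84 cm.
m = −d_i/d_o = +0.1440.
|h_i| = |m|·h_o = 0.1440 × 10 = 1.44 cm. The image is virtual, upright and reduced, on the same side as the object.

1.44 cm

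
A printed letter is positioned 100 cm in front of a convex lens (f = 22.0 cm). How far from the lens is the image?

Lens equation: 1/s_i = 1/f − 1/s_o = 1/(22.00) − 1/(100) = 0.04545 − 0.01000 = 0.03545, so s_i = 28.2 cm.
The image is real, inverted and reduced, on the far side of the lens.

28.2 cm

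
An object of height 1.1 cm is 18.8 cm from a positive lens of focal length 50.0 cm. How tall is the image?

1/d_i = 1/f − 1/d_o = 1/(50.00) − 1/(18.8) = -0.03319, so d_i = -30.13 cm.
m = −d_i/d_o = +1.603.
|h_i| = |m|·h_o = 1.603 × 1.1 = 1.76 cm. The image is virtual, upright and enlarged, on the same side as the object.

1.76 cm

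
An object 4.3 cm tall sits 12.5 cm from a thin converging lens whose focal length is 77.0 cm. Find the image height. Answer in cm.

1/d_i = 1/f − 1/d_o = 1/(77.00) − 1/(12.5) = -0.06701, so d_i = -14.92 cm.
m = −d_i/d_o = +1.194.
|h_i| = |m|·h_o = 1.194 × 4.3 = 5.13 cm. The image is virtual, upright and enlarged, on the same side as the object.

5.13 cm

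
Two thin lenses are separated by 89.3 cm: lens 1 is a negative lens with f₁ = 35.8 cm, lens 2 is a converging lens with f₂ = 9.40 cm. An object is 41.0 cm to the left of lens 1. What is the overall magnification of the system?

m = -0.0443

f₁ = −35.8 cm (diverging).
Lens 1: 1/d_i1 = 1/(-35.8) − 1/(41.0) = -0.05232, so d_i1 = -19.11 cm; m₁ = −d_i1/d_o1 = +0.4661.
d_o2 = 89.3 − (-19.11) = 108.4 cm.
Lens 2: 1/d_i2 = 1/(9.40) − 1/(108.4) = 0.09716, so d_i2 = 10.29 cm; m₂ = −d_i2/d_o2 = -0.09495.
m = m₁·m₂ = (+0.4661)(-0.09495) = -0.0443.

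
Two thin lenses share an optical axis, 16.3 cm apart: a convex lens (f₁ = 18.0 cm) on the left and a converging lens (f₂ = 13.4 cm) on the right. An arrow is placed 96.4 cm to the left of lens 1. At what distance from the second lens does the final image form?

4.06 cm

Lens 1: 1/d_i1 = 1/f₁ − 1/d_o1 = 1/(18.0) − 1/(96.4) = 0.04518, so d_i1 = 22.13 cm.
The intermediate image is 22.13 cm to the right of lens 1, which lies 5.830 cm to the right of lens 2 — a virtual object — so d_o2 = −5.830 cm.
Lens 2: 1/d_i2 = 1/f₂ − 1/d_o2 = 1/(13.4) − 1/(-5.830) = 0.2462, so d_i2 = 4.06 cm.
The final image is real, 4.06 cm to the right of lens 2 (overall magnification ≈ -0.16).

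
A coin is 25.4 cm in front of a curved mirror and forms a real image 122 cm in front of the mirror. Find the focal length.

Real image ⇒ d_i = +122 cm.
1/f = 1/d_o + 1/d_i = 1/(25.4) + 1/(122) = 0.04757, so f = 21.0 cm.
Since f is positive, the curved mirror is concave.

f = 21.0 cm (concave)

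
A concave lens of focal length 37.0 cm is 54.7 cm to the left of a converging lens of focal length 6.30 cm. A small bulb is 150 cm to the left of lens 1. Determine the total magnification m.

f₁ = −37.0 cm (diverging).
Lens 1: 1/d_i1 = 1/(-37.0) − 1/(150) = -0.03369, so d_i1 = -29.68 cm; m₁ = −d_i1/d_o1 = +0.1979.
d_o2 = 54.7 − (-29.68) = 84.38 cm.
Lens 2: 1/d_i2 = 1/(6.30) − 1/(84.38) = 0.1469, so d_i2 = 6.808 cm; m₂ = −d_i2/d_o2 = -0.08069.
m = m₁·m₂ = (+0.1979)(-0.08069) = -0.0160.

m = -0.0160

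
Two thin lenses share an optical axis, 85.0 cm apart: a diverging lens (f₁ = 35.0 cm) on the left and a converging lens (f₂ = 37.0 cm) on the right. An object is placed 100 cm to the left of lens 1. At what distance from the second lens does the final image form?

55.5 cm

Lens 1 is diverging, so f₁ = −35.0 cm.
Lens 1: 1/d_i1 = 1/f₁ − 1/d_o1 = 1/(-35.0) − 1/(100) = -0.03857, so d_i1 = -25.93 cm.
The intermediate image is 25.93 cm to the left of lens 1 (virtual), which is 85.0 − (-25.93) = 110.9 cm to the left of lens 2, so d_o2 = +110.9 cm.
Lens 2: 1/d_i2 = 1/f₂ − 1/d_o2 = 1/(37.0) − 1/(110.9) = 0.01801, so d_i2 = 55.5 cm.
The final image is real, 55.5 cm to the right of lens 2 (overall magnification ≈ -0.13).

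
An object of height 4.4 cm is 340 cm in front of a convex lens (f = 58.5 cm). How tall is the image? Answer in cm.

1/d_i = 1/f − 1/d_o = 1/(58.50) − 1/(340) = 0.01415, so d_i = 70.66 cm.
m = −d_i/d_o = -0.2078.
|h_i| = |m|·h_o = 0.2078 × 4.4 = 0.914 cm. The image is real, inverted and reduced, on the far side of the lens.

0.914 cm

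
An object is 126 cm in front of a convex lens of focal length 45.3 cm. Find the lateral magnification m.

1/d_i = 1/f − 1/d_o = 1/(45.30) − 1/(126) = 0.01414, so d_i = 70.73 cm.
m = −d_i/d_o = −(70.73)/(126) = -0.561.
The image is real, inverted and reduced, on the far side of the lens.

m = -0.561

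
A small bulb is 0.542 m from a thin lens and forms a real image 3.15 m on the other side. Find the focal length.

Real image ⇒ d_i = +3.15 m.
1/f = 1/d_o + 1/d_i = 1/(0.542) + 1/(3.15) = 2.162, so f = 0.462 m.
Since f is positive, the thin lens is converging.

f = 0.462 m (converging)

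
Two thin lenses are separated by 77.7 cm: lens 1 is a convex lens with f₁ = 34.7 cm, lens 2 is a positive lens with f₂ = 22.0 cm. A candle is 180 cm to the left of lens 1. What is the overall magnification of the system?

m = +0.413

Lens 1: 1/d_i1 = 1/(34.7) − 1/(180) = 0.02326, so d_i1 = 42.99 cm; m₁ = −d_i1/d_o1 = -0.2388.
d_o2 = 77.7 − (42.99) = 34.71 cm.
Lens 2: 1/d_i2 = 1/(22.0) − 1/(34.71) = 0.01664, so d_i2 = 60.08 cm; m₂ = −d_i2/d_o2 = -1.731.
m = m₁·m₂ = (-0.2388)(-1.731) = +0.413.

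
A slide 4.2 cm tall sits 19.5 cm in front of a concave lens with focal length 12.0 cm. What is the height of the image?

1.60 cm

For a concave lens, f = -12.0 cm.
1/d_i = 1/f − 1/d_o = 1/(-12.00) − 1/(19.5) = -0.1346, so d_i = -7.429 cm.
m = −d_i/d_o = +0.3810.
|h_i| = |m|·h_o = 0.3810 × 4.2 = 1.60 cm. The image is virtual, upright and reduced, on the same side as the object.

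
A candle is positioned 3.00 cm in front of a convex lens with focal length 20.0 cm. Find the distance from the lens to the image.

3.53 cm

Thin-lens equation: 1/v = 1/f − 1/u = 1/(20.00) − 1/(3.00) = 0.05000 − 0.3333 = -0.2833, so v = -3.53 cm.
The image is virtual, upright and enlarged, on the same side as the object.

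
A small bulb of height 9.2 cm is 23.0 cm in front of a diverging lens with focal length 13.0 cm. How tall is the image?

3.32 cm

For a diverging lens, f = -13.0 cm.
1/d_i = 1/f − 1/d_o = 1/(-13.00) − 1/(23.0) = -0.1204, so d_i = -8.306 cm.
m = −d_i/d_o = +0.3611.
|h_i| = |m|·h_o = 0.3611 × 9.2 = 3.32 cm. The image is virtual, upright and reduced, on the same side as the object.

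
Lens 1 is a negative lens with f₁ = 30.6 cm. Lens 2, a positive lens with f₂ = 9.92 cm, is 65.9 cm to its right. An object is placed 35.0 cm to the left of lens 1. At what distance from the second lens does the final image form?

Lens 1 is diverging, so f₁ = −30.6 cm.
Lens 1: 1/d_i1 = 1/f₁ − 1/d_o1 = 1/(-30.6) − 1/(35.0) = -0.06125, so d_i1 = -16.33 cm.
The intermediate image is 16.33 cm to the left of lens 1 (virtual), which is 65.9 − (-16.33) = 82.23 cm to the left of lens 2, so d_o2 = +82.23 cm.
Lens 2: 1/d_i2 = 1/f₂ − 1/d_o2 = 1/(9.92) − 1/(82.23) = 0.08865, so d_i2 = 11.3 cm.
The final image is real, 11.3 cm to the right of lens 2 (overall magnification ≈ -0.064).

11.3 cm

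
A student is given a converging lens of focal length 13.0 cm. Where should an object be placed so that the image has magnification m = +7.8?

m = −d_i/d_o ⇒ d_i = −m·d_o.
1/f = 1/d_o + 1/d_i = 1/d_o − 1/(m·d_o) = (1 − 1/m)/d_o, so d_o = f(1 − 1/m) = (13.00)(1 − 1/(+7.8)) = 11.3 cm.

11.3 cm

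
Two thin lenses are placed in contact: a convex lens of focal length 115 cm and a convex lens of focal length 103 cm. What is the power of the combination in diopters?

P₁ = 1/f₁ = 1/(1.15 m) = +0.8696 D; P₂ = 1/f₂ = 1/(1.03 m) = +0.9709 D.
For thin lenses in contact, P = P₁ + P₂ = (+0.8696) + (+0.9709) = +1.84 D.

P = +1.84 D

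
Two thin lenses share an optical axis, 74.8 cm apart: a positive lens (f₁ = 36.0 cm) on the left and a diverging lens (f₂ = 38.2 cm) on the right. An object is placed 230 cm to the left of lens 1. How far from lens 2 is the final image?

17.4 cm

Lens 1: 1/d_i1 = 1/f₁ − 1/d_o1 = 1/(36.0) − 1/(230) = 0.02343, so d_i1 = 42.68 cm.
The intermediate image is 42.68 cm to the right of lens 1, which is 74.8 − (42.68) = 32.12 cm to the left of lens 2, so d_o2 = +32.12 cm.
Lens 2 is diverging, so f₂ = −38.2 cm.
Lens 2: 1/d_i2 = 1/f₂ − 1/d_o2 = 1/(-38.2) − 1/(32.12) = -0.05731, so d_i2 = -17.4 cm.
The final image is virtual, 17.4 cm to the left of lens 2 (overall magnification ≈ -0.10).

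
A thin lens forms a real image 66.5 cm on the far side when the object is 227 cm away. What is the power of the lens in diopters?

d_i = +66.5 cm.
1/f = 1/d_o + 1/d_i = 1/(227) + 1/(66.5) = 0.01944 cm⁻¹.
f = 51.43 cm = 0.5143 m, so P = 1/f = +1.94 D.

P = +1.94 D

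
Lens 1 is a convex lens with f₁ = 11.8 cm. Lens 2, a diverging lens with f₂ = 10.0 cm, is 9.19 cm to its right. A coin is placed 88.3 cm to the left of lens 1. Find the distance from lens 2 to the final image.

Lens 1: 1/d_i1 = 1/f₁ − 1/d_o1 = 1/(11.8) − 1/(88.3) = 0.07342, so d_i1 = 13.62 cm.
The intermediate image is 13.62 cm to the right of lens 1, which lies 4.430 cm to the right of lens 2 — a virtual object — so d_o2 = −4.430 cm.
Lens 2 is diverging, so f₂ = −10.0 cm.
Lens 2: 1/d_i2 = 1/f₂ − 1/d_o2 = 1/(-10.0) − 1/(-4.430) = 0.1257, so d_i2 = 7.95 cm.
The final image is real, 7.95 cm to the right of lens 2 (overall magnification ≈ -0.28).

7.95 cm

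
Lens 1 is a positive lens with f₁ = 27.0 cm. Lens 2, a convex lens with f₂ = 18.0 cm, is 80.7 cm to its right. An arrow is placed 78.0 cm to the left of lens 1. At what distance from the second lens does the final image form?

Lens 1: 1/d_i1 = 1/f₁ − 1/d_o1 = 1/(27.0) − 1/(78.0) = 0.02422, so d_i1 = 41.29 cm.
The intermediate image is 41.29 cm to the right of lens 1, which is 80.7 − (41.29) = 39.41 cm to the left of lens 2, so d_o2 = +39.41 cm.
Lens 2: 1/d_i2 = 1/f₂ − 1/d_o2 = 1/(18.0) − 1/(39.41) = 0.03018, so d_i2 = 33.1 cm.
The final image is real, 33.1 cm to the right of lens 2 (overall magnification ≈ 0.45).

33.1 cm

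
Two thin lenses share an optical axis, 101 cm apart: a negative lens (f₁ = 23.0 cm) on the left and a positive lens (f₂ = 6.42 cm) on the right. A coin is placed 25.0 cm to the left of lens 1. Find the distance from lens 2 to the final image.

Lens 1 is diverging, so f₁ = −23.0 cm.
Lens 1: 1/d_i1 = 1/f₁ − 1/d_o1 = 1/(-23.0) − 1/(25.0) = -0.08348, so d_i1 = -11.98 cm.
The intermediate image is 11.98 cm to the left of lens 1 (virtual), which is 101 − (-11.98) = 113.0 cm to the left of lens 2, so d_o2 = +113.0 cm.
Lens 2: 1/d_i2 = 1/f₂ − 1/d_o2 = 1/(6.42) − 1/(113.0) = 0.1469, so d_i2 = 6.81 cm.
The final image is real, 6.81 cm to the right of lens 2 (overall magnification ≈ -0.029).

6.81 cm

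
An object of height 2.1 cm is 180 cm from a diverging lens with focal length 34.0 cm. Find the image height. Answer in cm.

For a diverging lens, f = -34.0 cm.
1/d_i = 1/f − 1/d_o = 1/(-34.00) − 1/(180) = -0.03497, so d_i = -28.60 cm.
m = −d_i/d_o = +0.1589.
|h_i| = |m|·h_o = 0.1589 × 2.1 = 0.334 cm. The image is virtual, upright and reduced, on the same side as the object.

0.334 cm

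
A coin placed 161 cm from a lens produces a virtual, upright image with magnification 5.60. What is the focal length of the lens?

f = 196 cm (converging)

m = −d_i/d_o ⇒ d_i = −m·d_o = −(+5.60)·(161) = -901.6 cm.
1/f = 1/d_o + 1/d_i = 1/(161) + 1/(-901.6) = 0.005102, so f = 196 cm.
Since f is positive, the lens is converging.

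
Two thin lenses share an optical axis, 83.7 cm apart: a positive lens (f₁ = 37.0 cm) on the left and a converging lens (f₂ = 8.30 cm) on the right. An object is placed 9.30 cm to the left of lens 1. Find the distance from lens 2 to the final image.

Lens 1: 1/d_i1 = 1/f₁ − 1/d_o1 = 1/(37.0) − 1/(9.30) = -0.08050, so d_i1 = -12.42 cm.
The intermediate image is 12.42 cm to the left of lens 1 (virtual), which is 83.7 − (-12.42) = 96.12 cm to the left of lens 2, so d_o2 = +96.12 cm.
Lens 2: 1/d_i2 = 1/f₂ − 1/d_o2 = 1/(8.30) − 1/(96.12) = 0.1101, so d_i2 = 9.08 cm.
The final image is real, 9.08 cm to the right of lens 2 (overall magnification ≈ -0.13).

9.08 cm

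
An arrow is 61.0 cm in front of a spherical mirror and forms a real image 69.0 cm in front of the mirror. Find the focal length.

f = 32.4 cm (concave)

Real image ⇒ d_i = +69.0 cm.
1/f = 1/d_o + 1/d_i = 1/(61.0) + 1/(69.0) = 0.03089, so f = 32.4 cm.
Since f is positive, the spherical mirror is concave.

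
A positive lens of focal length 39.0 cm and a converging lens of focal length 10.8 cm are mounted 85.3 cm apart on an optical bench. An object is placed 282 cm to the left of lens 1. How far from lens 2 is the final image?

14.8 cm

Lens 1: 1/d_i1 = 1/f₁ − 1/d_o1 = 1/(39.0) − 1/(282) = 0.02209, so d_i1 = 45.26 cm.
The intermediate image is 45.26 cm to the right of lens 1, which is 85.3 − (45.26) = 40.04 cm to the left of lens 2, so d_o2 = +40.04 cm.
Lens 2: 1/d_i2 = 1/f₂ − 1/d_o2 = 1/(10.8) − 1/(40.04) = 0.06762, so d_i2 = 14.8 cm.
The final image is real, 14.8 cm to the right of lens 2 (overall magnification ≈ 0.059).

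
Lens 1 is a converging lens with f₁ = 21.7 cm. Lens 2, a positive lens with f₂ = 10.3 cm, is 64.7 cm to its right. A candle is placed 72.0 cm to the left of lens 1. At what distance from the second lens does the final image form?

Lens 1: 1/d_i1 = 1/f₁ − 1/d_o1 = 1/(21.7) − 1/(72.0) = 0.03219, so d_i1 = 31.06 cm.
The intermediate image is 31.06 cm to the right of lens 1, which is 64.7 − (31.06) = 33.64 cm to the left of lens 2, so d_o2 = +33.64 cm.
Lens 2: 1/d_i2 = 1/f₂ − 1/d_o2 = 1/(10.3) − 1/(33.64) = 0.06736, so d_i2 = 14.8 cm.
The final image is real, 14.8 cm to the right of lens 2 (overall magnification ≈ 0.19).

14.8 cm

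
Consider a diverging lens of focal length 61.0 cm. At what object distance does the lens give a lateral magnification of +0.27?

For a diverging lens, f = -61.0 cm.
m = −d_i/d_o ⇒ d_i = −m·d_o.
1/f = 1/d_o + 1/d_i = 1/d_o − 1/(m·d_o) = (1 − 1/m)/d_o, so d_o = f(1 − 1/m) = (-61.00)(1 − 1/(+0.27)) = 165 cm.

165 cm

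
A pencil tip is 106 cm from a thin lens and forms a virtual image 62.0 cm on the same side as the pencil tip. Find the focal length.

Virtual image ⇒ d_i = −62.0 cm.
1/f = 1/d_o + 1/d_i = 1/(106) + 1/(-62.0) = -0.006695, so f = -149 cm.
Since f is negative, the thin lens is diverging.

f = -149 cm (diverging)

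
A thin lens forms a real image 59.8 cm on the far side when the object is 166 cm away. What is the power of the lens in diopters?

P = +2.27 D

d_i = +59.8 cm.
1/f = 1/d_o + 1/d_i = 1/(166) + 1/(59.8) = 0.02275 cm⁻¹.
f = 43.96 cm = 0.4396 m, so P = 1/f = +2.27 D.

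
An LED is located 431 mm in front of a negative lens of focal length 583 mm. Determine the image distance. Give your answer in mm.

For a negative lens, f = -583 mm.
Lens equation: 1/v = 1/f − 1/u = 1/(-583.0) − 1/(431) = -0.001715 − 0.002320 = -0.004035, so v = -248 mm.
The image is virtual, upright and reduced, on the same side as the object.

248 mm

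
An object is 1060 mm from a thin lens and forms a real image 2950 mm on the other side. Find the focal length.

Real image ⇒ d_i = +2950 mm.
1/f = 1/d_o + 1/d_i = 1/(1060) + 1/(2950) = 0.001282, so f = 780 mm.
Since f is positive, the thin lens is converging.

f = 780 mm (converging)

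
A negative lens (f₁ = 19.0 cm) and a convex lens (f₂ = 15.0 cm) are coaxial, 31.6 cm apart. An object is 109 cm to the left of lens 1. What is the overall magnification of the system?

f₁ = −19.0 cm (diverging).
Lens 1: 1/d_i1 = 1/(-19.0) − 1/(109) = -0.06181, so d_i1 = -16.18 cm; m₁ = −d_i1/d_o1 = +0.1484.
d_o2 = 31.6 − (-16.18) = 47.78 cm.
Lens 2: 1/d_i2 = 1/(15.0) − 1/(47.78) = 0.04574, so d_i2 = 21.86 cm; m₂ = −d_i2/d_o2 = -0.4576.
m = m₁·m₂ = (+0.1484)(-0.4576) = -0.0679.

m = -0.0679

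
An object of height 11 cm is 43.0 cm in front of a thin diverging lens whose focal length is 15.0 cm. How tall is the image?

For a diverging lens, f = -15.0 cm.
1/d_i = 1/f − 1/d_o = 1/(-15.00) − 1/(43.0) = -0.08992, so d_i = -11.12 cm.
m = −d_i/d_o = +0.2586.
|h_i| = |m|·h_o = 0.2586 × 11 = 2.84 cm. The image is virtual, upright and reduced, on the same side as the object.

2.84 cm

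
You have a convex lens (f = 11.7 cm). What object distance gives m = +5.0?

m = −d_i/d_o ⇒ d_i = −m·d_o.
1/f = 1/d_o + 1/d_i = 1/d_o − 1/(m·d_o) = (1 − 1/m)/d_o, so d_o = f(1 − 1/m) = (11.70)(1 − 1/(+5.0)) = 9.36 cm.

9.36 cm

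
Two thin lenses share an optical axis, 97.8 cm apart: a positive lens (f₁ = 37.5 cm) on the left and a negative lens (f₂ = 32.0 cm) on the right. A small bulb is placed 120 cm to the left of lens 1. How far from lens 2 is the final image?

Lens 1: 1/d_i1 = 1/f₁ − 1/d_o1 = 1/(37.5) − 1/(120) = 0.01833, so d_i1 = 54.55 cm.
The intermediate image is 54.55 cm to the right of lens 1, which is 97.8 − (54.55) = 43.25 cm to the left of lens 2, so d_o2 = +43.25 cm.
Lens 2 is diverging, so f₂ = −32.0 cm.
Lens 2: 1/d_i2 = 1/f₂ − 1/d_o2 = 1/(-32.0) − 1/(43.25) = -0.05437, so d_i2 = -18.4 cm.
The final image is virtual, 18.4 cm to the left of lens 2 (overall magnification ≈ -0.19).

18.4 cm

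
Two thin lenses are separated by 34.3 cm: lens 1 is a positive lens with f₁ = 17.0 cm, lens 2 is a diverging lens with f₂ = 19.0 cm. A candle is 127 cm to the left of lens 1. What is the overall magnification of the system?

m = -0.0872

Lens 1: 1/d_i1 = 1/(17.0) − 1/(127) = 0.05095, so d_i1 = 19.63 cm; m₁ = −d_i1/d_o1 = -0.1546.
d_o2 = 34.3 − (19.63) = 14.67 cm.
f₂ = −19.0 cm (diverging).
Lens 2: 1/d_i2 = 1/(-19.0) − 1/(14.67) = -0.1208, so d_i2 = -8.278 cm; m₂ = −d_i2/d_o2 = +0.5643.
m = m₁·m₂ = (-0.1546)(+0.5643) = -0.0872.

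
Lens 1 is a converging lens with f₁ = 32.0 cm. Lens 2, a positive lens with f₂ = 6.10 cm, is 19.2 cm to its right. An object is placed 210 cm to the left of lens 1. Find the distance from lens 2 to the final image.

Lens 1: 1/d_i1 = 1/f₁ − 1/d_o1 = 1/(32.0) − 1/(210) = 0.02649, so d_i1 = 37.75 cm.
The intermediate image is 37.75 cm to the right of lens 1, which lies 18.55 cm to the right of lens 2 — a virtual object — so d_o2 = −18.55 cm.
Lens 2: 1/d_i2 = 1/f₂ − 1/d_o2 = 1/(6.10) − 1/(-18.55) = 0.2178, so d_i2 = 4.59 cm.
The final image is real, 4.59 cm to the right of lens 2 (overall magnification ≈ -0.044).

4.59 cm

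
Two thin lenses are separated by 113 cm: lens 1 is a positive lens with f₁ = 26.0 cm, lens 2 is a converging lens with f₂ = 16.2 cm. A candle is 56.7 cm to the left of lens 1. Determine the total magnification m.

m = +0.281

Lens 1: 1/d_i1 = 1/(26.0) − 1/(56.7) = 0.02082, so d_i1 = 48.02 cm; m₁ = −d_i1/d_o1 = -0.8469.
d_o2 = 113 − (48.02) = 64.98 cm.
Lens 2: 1/d_i2 = 1/(16.2) − 1/(64.98) = 0.04634, so d_i2 = 21.58 cm; m₂ = −d_i2/d_o2 = -0.3321.
m = m₁·m₂ = (-0.8469)(-0.3321) = +0.281.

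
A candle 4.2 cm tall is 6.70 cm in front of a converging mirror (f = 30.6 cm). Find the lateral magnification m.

1/d_i = 1/f − 1/d_o = 1/(30.60) − 1/(6.70) = -0.1166, so d_i = -8.578 cm.
m = −d_i/d_o = −(-8.578)/(6.70) = +1.28.
The image is virtual, upright and enlarged, behind the mirror.

m = +1.28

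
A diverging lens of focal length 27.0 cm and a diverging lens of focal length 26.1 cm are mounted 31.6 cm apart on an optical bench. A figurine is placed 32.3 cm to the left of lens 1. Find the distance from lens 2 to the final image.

Lens 1 is diverging, so f₁ = −27.0 cm.
Lens 1: 1/d_i1 = 1/f₁ − 1/d_o1 = 1/(-27.0) − 1/(32.3) = -0.06800, so d_i1 = -14.71 cm.
The intermediate image is 14.71 cm to the left of lens 1 (virtual), which is 31.6 − (-14.71) = 46.31 cm to the left of lens 2, so d_o2 = +46.31 cm.
Lens 2 is diverging, so f₂ = −26.1 cm.
Lens 2: 1/d_i2 = 1/f₂ − 1/d_o2 = 1/(-26.1) − 1/(46.31) = -0.05991, so d_i2 = -16.7 cm.
The final image is virtual, 16.7 cm to the left of lens 2 (overall magnification ≈ 0.16).

16.7 cm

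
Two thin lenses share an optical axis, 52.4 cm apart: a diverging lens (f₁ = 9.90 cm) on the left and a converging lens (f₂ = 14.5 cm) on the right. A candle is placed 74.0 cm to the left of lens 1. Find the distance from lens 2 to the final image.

19.0 cm

Lens 1 is diverging, so f₁ = −9.90 cm.
Lens 1: 1/d_i1 = 1/f₁ − 1/d_o1 = 1/(-9.90) − 1/(74.0) = -0.1145, so d_i1 = -8.732 cm.
The intermediate image is 8.732 cm to the left of lens 1 (virtual), which is 52.4 − (-8.732) = 61.13 cm to the left of lens 2, so d_o2 = +61.13 cm.
Lens 2: 1/d_i2 = 1/f₂ − 1/d_o2 = 1/(14.5) − 1/(61.13) = 0.05261, so d_i2 = 19.0 cm.
The final image is real, 19.0 cm to the right of lens 2 (overall magnification ≈ -0.037).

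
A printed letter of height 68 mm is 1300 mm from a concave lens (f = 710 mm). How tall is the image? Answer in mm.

For a concave lens, f = -710 mm.
1/d_i = 1/f − 1/d_o = 1/(-710.0) − 1/(1300) = -0.002178, so d_i = -459.2 mm.
m = −d_i/d_o = +0.3532.
|h_i| = |m|·h_o = 0.3532 × 68 = 24.0 mm. The image is virtual, upright and reduced, on the same side as the object.

24.0 mm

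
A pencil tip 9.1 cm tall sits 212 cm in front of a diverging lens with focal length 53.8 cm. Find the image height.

For a diverging lens, f = -53.8 cm.
1/d_i = 1/f − 1/d_o = 1/(-53.80) − 1/(212) = -0.02330, so d_i = -42.91 cm.
m = −d_i/d_o = +0.2024.
|h_i| = |m|·h_o = 0.2024 × 9.1 = 1.84 cm. The image is virtual, upright and reduced, on the same side as the object.

1.84 cm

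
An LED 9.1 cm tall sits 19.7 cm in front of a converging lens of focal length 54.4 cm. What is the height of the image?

14.3 cm

1/d_i = 1/f − 1/d_o = 1/(54.40) − 1/(19.7) = -0.03238, so d_i = -30.88 cm.
m = −d_i/d_o = +1.568.
|h_i| = |m|·h_o = 1.568 × 9.1 = 14.3 cm. The image is virtual, upright and enlarged, on the same side as the object.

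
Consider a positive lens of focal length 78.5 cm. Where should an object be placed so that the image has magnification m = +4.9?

62.5 cm

m = −d_i/d_o ⇒ d_i = −m·d_o.
1/f = 1/d_o + 1/d_i = 1/d_o − 1/(m·d_o) = (1 − 1/m)/d_o, so d_o = f(1 − 1/m) = (78.50)(1 − 1/(+4.9)) = 62.5 cm.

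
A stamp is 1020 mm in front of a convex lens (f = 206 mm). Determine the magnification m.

1/d_i = 1/f − 1/d_o = 1/(206.0) − 1/(1020) = 0.003874, so d_i = 258.1 mm.
m = −d_i/d_o = −(258.1)/(1020) = -0.253.
The image is real, inverted and reduced, on the far side of the lens.

m = -0.253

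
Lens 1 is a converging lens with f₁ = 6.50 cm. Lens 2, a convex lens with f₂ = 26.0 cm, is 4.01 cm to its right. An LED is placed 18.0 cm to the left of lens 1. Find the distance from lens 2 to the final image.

Lens 1: 1/d_i1 = 1/f₁ − 1/d_o1 = 1/(6.50) − 1/(18.0) = 0.09829, so d_i1 = 10.17 cm.
The intermediate image is 10.17 cm to the right of lens 1, which lies 6.160 cm to the right of lens 2 — a virtual object — so d_o2 = −6.160 cm.
Lens 2: 1/d_i2 = 1/f₂ − 1/d_o2 = 1/(26.0) − 1/(-6.160) = 0.2008, so d_i2 = 4.98 cm.
The final image is real, 4.98 cm to the right of lens 2 (overall magnification ≈ -0.46).

4.98 cm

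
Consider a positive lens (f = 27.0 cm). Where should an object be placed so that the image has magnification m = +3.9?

m = −d_i/d_o ⇒ d_i = −m·d_o.
1/f = 1/d_o + 1/d_i = 1/d_o − 1/(m·d_o) = (1 − 1/m)/d_o, so d_o = f(1 − 1/m) = (27.00)(1 − 1/(+3.9)) = 20.1 cm.

20.1 cm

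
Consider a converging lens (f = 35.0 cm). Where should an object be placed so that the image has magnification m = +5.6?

28.8 cm

m = −d_i/d_o ⇒ d_i = −m·d_o.
1/f = 1/d_o + 1/d_i = 1/d_o − 1/(m·d_o) = (1 − 1/m)/d_o, so d_o = f(1 − 1/m) = (35.00)(1 − 1/(+5.6)) = 28.8 cm.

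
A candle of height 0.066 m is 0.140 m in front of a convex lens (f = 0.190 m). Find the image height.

1/d_i = 1/f − 1/d_o = 1/(0.1900) − 1/(0.140) = -1.880, so d_i = -0.5320 m.
m = −d_i/d_o = +3.800.
|h_i| = |m|·h_o = 3.800 × 0.066 = 0.251 m. The image is virtual, upright and enlarged, on the same side as the object.

0.251 m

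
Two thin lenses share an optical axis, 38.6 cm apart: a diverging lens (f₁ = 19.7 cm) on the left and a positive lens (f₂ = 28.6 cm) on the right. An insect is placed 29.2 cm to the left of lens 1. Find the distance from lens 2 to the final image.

66.2 cm

Lens 1 is diverging, so f₁ = −19.7 cm.
Lens 1: 1/d_i1 = 1/f₁ − 1/d_o1 = 1/(-19.7) − 1/(29.2) = -0.08501, so d_i1 = -11.76 cm.
The intermediate image is 11.76 cm to the left of lens 1 (virtual), which is 38.6 − (-11.76) = 50.36 cm to the left of lens 2, so d_o2 = +50.36 cm.
Lens 2: 1/d_i2 = 1/f₂ − 1/d_o2 = 1/(28.6) − 1/(50.36) = 0.01511, so d_i2 = 66.2 cm.
The final image is real, 66.2 cm to the right of lens 2 (overall magnification ≈ -0.53).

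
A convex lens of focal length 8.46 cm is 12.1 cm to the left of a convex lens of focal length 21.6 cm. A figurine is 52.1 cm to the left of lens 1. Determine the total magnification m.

Lens 1: 1/d_i1 = 1/(8.46) − 1/(52.1) = 0.09901, so d_i1 = 10.10 cm; m₁ = −d_i1/d_o1 = -0.1939.
d_o2 = 12.1 − (10.10) = 2.000 cm.
Lens 2: 1/d_i2 = 1/(21.6) − 1/(2.000) = -0.4537, so d_i2 = -2.204 cm; m₂ = −d_i2/d_o2 = +1.102.
m = m₁·m₂ = (-0.1939)(+1.102) = -0.214.

m = -0.214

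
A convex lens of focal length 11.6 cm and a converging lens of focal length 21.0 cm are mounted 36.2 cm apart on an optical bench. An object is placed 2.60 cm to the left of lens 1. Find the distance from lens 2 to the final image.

Lens 1: 1/d_i1 = 1/f₁ − 1/d_o1 = 1/(11.6) − 1/(2.60) = -0.2984, so d_i1 = -3.351 cm.
The intermediate image is 3.351 cm to the left of lens 1 (virtual), which is 36.2 − (-3.351) = 39.55 cm to the left of lens 2, so d_o2 = +39.55 cm.
Lens 2: 1/d_i2 = 1/f₂ − 1/d_o2 = 1/(21.0) − 1/(39.55) = 0.02233, so d_i2 = 44.8 cm.
The final image is real, 44.8 cm to the right of lens 2 (overall magnification ≈ -1.5).

44.8 cm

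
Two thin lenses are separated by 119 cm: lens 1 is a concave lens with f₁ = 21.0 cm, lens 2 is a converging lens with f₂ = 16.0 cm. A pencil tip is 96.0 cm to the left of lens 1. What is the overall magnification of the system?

f₁ = −21.0 cm (diverging).
Lens 1: 1/d_i1 = 1/(-21.0) − 1/(96.0) = -0.05804, so d_i1 = -17.23 cm; m₁ = −d_i1/d_o1 = +0.1795.
d_o2 = 119 − (-17.23) = 136.2 cm.
Lens 2: 1/d_i2 = 1/(16.0) − 1/(136.2) = 0.05516, so d_i2 = 18.13 cm; m₂ = −d_i2/d_o2 = -0.1331.
m = m₁·m₂ = (+0.1795)(-0.1331) = -0.0239.

m = -0.0239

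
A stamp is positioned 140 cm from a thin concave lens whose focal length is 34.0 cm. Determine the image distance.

27.4 cm

For a concave lens, f = -34.0 cm.
Thin-lens equation: 1/d_i = 1/f − 1/d_o = 1/(-34.00) − 1/(140) = -0.02941 − 0.007143 = -0.03655, so d_i = -27.4 cm.
The image is virtual, upright and reduced, on the same side as the object.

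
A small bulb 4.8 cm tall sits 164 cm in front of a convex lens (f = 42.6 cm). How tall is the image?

1.68 cm

1/d_i = 1/f − 1/d_o = 1/(42.60) − 1/(164) = 0.01738, so d_i = 57.55 cm.
m = −d_i/d_o = -0.3509.
|h_i| = |m|·h_o = 0.3509 × 4.8 = 1.68 cm. The image is real, inverted and reduced, on the far side of the lens.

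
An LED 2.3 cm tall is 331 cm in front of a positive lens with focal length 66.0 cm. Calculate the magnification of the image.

m = -0.249

1/d_i = 1/f − 1/d_o = 1/(66.00) − 1/(331) = 0.01213, so d_i = 82.44 cm.
m = −d_i/d_o = −(82.44)/(331) = -0.249.
The image is real, inverted and reduced, on the far side of the lens.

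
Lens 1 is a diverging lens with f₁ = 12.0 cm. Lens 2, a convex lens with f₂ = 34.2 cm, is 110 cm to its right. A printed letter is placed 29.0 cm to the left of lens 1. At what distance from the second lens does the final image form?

Lens 1 is diverging, so f₁ = −12.0 cm.
Lens 1: 1/d_i1 = 1/f₁ − 1/d_o1 = 1/(-12.0) − 1/(29.0) = -0.1178, so d_i1 = -8.488 cm.
The intermediate image is 8.488 cm to the left of lens 1 (virtual), which is 110 − (-8.488) = 118.5 cm to the left of lens 2, so d_o2 = +118.5 cm.
Lens 2: 1/d_i2 = 1/f₂ − 1/d_o2 = 1/(34.2) − 1/(118.5) = 0.02080, so d_i2 = 48.1 cm.
The final image is real, 48.1 cm to the right of lens 2 (overall magnification ≈ -0.12).

48.1 cm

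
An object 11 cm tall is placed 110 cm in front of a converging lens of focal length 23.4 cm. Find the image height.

2.97 cm

1/d_i = 1/f − 1/d_o = 1/(23.40) − 1/(110) = 0.03364, so d_i = 29.72 cm.
m = −d_i/d_o = -0.2702.
|h_i| = |m|·h_o = 0.2702 × 11 = 2.97 cm. The image is real, inverted and reduced, on the far side of the lens.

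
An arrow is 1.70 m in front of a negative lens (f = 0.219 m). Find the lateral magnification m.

m = +0.114

For a negative lens, f = -0.219 m.
1/d_i = 1/f − 1/d_o = 1/(-0.2190) − 1/(1.70) = -5.154, so d_i = -0.1940 m.
m = −d_i/d_o = −(-0.1940)/(1.70) = +0.114.
The image is virtual, upright and reduced, on the same side as the object.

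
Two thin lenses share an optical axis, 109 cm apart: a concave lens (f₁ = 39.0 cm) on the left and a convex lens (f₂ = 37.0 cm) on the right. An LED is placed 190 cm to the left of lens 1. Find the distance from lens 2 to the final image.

Lens 1 is diverging, so f₁ = −39.0 cm.
Lens 1: 1/d_i1 = 1/f₁ − 1/d_o1 = 1/(-39.0) − 1/(190) = -0.03090, so d_i1 = -32.36 cm.
The intermediate image is 32.36 cm to the left of lens 1 (virtual), which is 109 − (-32.36) = 141.4 cm to the left of lens 2, so d_o2 = +141.4 cm.
Lens 2: 1/d_i2 = 1/f₂ − 1/d_o2 = 1/(37.0) − 1/(141.4) = 0.01995, so d_i2 = 50.1 cm.
The final image is real, 50.1 cm to the right of lens 2 (overall magnification ≈ -0.060).

50.1 cm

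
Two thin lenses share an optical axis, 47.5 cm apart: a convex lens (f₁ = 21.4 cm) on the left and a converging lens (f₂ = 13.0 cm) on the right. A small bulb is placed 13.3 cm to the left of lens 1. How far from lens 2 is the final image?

Lens 1: 1/d_i1 = 1/f₁ − 1/d_o1 = 1/(21.4) − 1/(13.3) = -0.02846, so d_i1 = -35.14 cm.
The intermediate image is 35.14 cm to the left of lens 1 (virtual), which is 47.5 − (-35.14) = 82.64 cm to the left of lens 2, so d_o2 = +82.64 cm.
Lens 2: 1/d_i2 = 1/f₂ − 1/d_o2 = 1/(13.0) − 1/(82.64) = 0.06482, so d_i2 = 15.4 cm.
The final image is real, 15.4 cm to the right of lens 2 (overall magnification ≈ -0.49).

15.4 cm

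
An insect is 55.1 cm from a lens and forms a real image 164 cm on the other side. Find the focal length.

f = 41.2 cm (converging)

Real image ⇒ d_i = +164 cm.
1/f = 1/d_o + 1/d_i = 1/(55.1) + 1/(164) = 0.02425, so f = 41.2 cm.
Since f is positive, the lens is converging.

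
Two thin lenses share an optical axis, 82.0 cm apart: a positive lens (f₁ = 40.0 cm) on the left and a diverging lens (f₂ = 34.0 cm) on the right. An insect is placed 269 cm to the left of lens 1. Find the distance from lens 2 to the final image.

17.2 cm

Lens 1: 1/d_i1 = 1/f₁ − 1/d_o1 = 1/(40.0) − 1/(269) = 0.02128, so d_i1 = 46.99 cm.
The intermediate image is 46.99 cm to the right of lens 1, which is 82.0 − (46.99) = 35.01 cm to the left of lens 2, so d_o2 = +35.01 cm.
Lens 2 is diverging, so f₂ = −34.0 cm.
Lens 2: 1/d_i2 = 1/f₂ − 1/d_o2 = 1/(-34.0) − 1/(35.01) = -0.05798, so d_i2 = -17.2 cm.
The final image is virtual, 17.2 cm to the left of lens 2 (overall magnification ≈ -0.086).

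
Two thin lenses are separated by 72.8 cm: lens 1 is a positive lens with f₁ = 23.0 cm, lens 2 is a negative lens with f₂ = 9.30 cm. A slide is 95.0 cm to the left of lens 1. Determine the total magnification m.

Lens 1: 1/d_i1 = 1/(23.0) − 1/(95.0) = 0.03295, so d_i1 = 30.35 cm; m₁ = −d_i1/d_o1 = -0.3195.
d_o2 = 72.8 − (30.35) = 42.45 cm.
f₂ = −9.30 cm (diverging).
Lens 2: 1/d_i2 = 1/(-9.30) − 1/(42.45) = -0.1311, so d_i2 = -7.629 cm; m₂ = −d_i2/d_o2 = +0.1797.
m = m₁·m₂ = (-0.3195)(+0.1797) = -0.0574.

m = -0.0574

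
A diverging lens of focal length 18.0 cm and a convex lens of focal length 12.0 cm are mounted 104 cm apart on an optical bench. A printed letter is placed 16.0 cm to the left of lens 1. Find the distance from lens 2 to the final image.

Lens 1 is diverging, so f₁ = −18.0 cm.
Lens 1: 1/d_i1 = 1/f₁ − 1/d_o1 = 1/(-18.0) − 1/(16.0) = -0.1181, so d_i1 = -8.471 cm.
The intermediate image is 8.471 cm to the left of lens 1 (virtual), which is 104 − (-8.471) = 112.5 cm to the left of lens 2, so d_o2 = +112.5 cm.
Lens 2: 1/d_i2 = 1/f₂ − 1/d_o2 = 1/(12.0) − 1/(112.5) = 0.07444, so d_i2 = 13.4 cm.
The final image is real, 13.4 cm to the right of lens 2 (overall magnification ≈ -0.063).

13.4 cm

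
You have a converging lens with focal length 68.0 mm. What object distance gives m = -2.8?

m = −d_i/d_o ⇒ d_i = −m·d_o.
1/f = 1/d_o + 1/d_i = 1/d_o − 1/(m·d_o) = (1 − 1/m)/d_o, so d_o = f(1 − 1/m) = (68.00)(1 − 1/(-2.8)) = 92.3 mm.

92.3 mm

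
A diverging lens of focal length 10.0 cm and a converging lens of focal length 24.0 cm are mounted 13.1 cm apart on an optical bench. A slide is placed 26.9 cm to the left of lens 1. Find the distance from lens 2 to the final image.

Lens 1 is diverging, so f₁ = −10.0 cm.
Lens 1: 1/d_i1 = 1/f₁ − 1/d_o1 = 1/(-10.0) − 1/(26.9) = -0.1372, so d_i1 = -7.290 cm.
The intermediate image is 7.290 cm to the left of lens 1 (virtual), which is 13.1 − (-7.290) = 20.39 cm to the left of lens 2, so d_o2 = +20.39 cm.
Lens 2: 1/d_i2 = 1/f₂ − 1/d_o2 = 1/(24.0) − 1/(20.39) = -0.007377, so d_i2 = -136 cm.
The final image is virtual, 136 cm to the left of lens 2 (overall magnification ≈ 1.8).

136 cm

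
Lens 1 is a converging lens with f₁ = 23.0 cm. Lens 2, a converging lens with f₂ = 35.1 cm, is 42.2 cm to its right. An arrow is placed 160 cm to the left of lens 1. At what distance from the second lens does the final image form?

27.2 cm

Lens 1: 1/d_i1 = 1/f₁ − 1/d_o1 = 1/(23.0) − 1/(160) = 0.03723, so d_i1 = 26.86 cm.
The intermediate image is 26.86 cm to the right of lens 1, which is 42.2 − (26.86) = 15.34 cm to the left of lens 2, so d_o2 = +15.34 cm.
Lens 2: 1/d_i2 = 1/f₂ − 1/d_o2 = 1/(35.1) − 1/(15.34) = -0.03670, so d_i2 = -27.2 cm.
The final image is virtual, 27.2 cm to the left of lens 2 (overall magnification ≈ -0.30).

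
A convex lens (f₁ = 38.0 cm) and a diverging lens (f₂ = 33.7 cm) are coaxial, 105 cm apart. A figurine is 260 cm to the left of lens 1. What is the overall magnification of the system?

m = -0.0612

Lens 1: 1/d_i1 = 1/(38.0) − 1/(260) = 0.02247, so d_i1 = 44.50 cm; m₁ = −d_i1/d_o1 = -0.1712.
d_o2 = 105 − (44.50) = 60.50 cm.
f₂ = −33.7 cm (diverging).
Lens 2: 1/d_i2 = 1/(-33.7) − 1/(60.50) = -0.04620, so d_i2 = -21.64 cm; m₂ = −d_i2/d_o2 = +0.3577.
m = m₁·m₂ = (-0.1712)(+0.3577) = -0.0612.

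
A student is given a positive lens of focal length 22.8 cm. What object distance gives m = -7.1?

m = −d_i/d_o ⇒ d_i = −m·d_o.
1/f = 1/d_o + 1/d_i = 1/d_o − 1/(m·d_o) = (1 − 1/m)/d_o, so d_o = f(1 − 1/m) = (22.80)(1 − 1/(-7.1)) = 26.0 cm.

26.0 cm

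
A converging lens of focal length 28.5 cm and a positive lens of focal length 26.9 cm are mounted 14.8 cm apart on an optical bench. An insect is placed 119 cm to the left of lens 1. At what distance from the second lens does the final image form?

12.3 cm

Lens 1: 1/d_i1 = 1/f₁ − 1/d_o1 = 1/(28.5) − 1/(119) = 0.02668, so d_i1 = 37.48 cm.
The intermediate image is 37.48 cm to the right of lens 1, which lies 22.68 cm to the right of lens 2 — a virtual object — so d_o2 = −22.68 cm.
Lens 2: 1/d_i2 = 1/f₂ − 1/d_o2 = 1/(26.9) − 1/(-22.68) = 0.08127, so d_i2 = 12.3 cm.
The final image is real, 12.3 cm to the right of lens 2 (overall magnification ≈ -0.17).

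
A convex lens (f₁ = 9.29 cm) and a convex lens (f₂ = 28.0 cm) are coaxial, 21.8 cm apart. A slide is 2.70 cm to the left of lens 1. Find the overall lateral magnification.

Lens 1: 1/d_i1 = 1/(9.29) − 1/(2.70) = -0.2627, so d_i1 = -3.806 cm; m₁ = −d_i1/d_o1 = +1.410.
d_o2 = 21.8 − (-3.806) = 25.61 cm.
Lens 2: 1/d_i2 = 1/(28.0) − 1/(25.61) = -0.003333, so d_i2 = -300.0 cm; m₂ = −d_i2/d_o2 = +11.72.
m = m₁·m₂ = (+1.410)(+11.72) = +16.5.

m = +16.5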